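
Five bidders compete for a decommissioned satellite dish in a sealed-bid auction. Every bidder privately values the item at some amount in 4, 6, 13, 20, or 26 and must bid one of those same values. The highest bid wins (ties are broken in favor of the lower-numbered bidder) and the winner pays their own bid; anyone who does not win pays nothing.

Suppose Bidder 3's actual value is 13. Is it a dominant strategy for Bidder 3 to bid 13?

No

Consider the case where Bidder 1 bids 4, Bidder 2 bids 4, Bidder 4 bids 4 and Bidder 5 bids 4.
Truthful bid 13: wins, pays 13, utility 13 - 13 = 0.
Bid 6 instead: wins, pays 6, utility 13 - 6 = 7.
Since 7 > 0, bidding 6 is strictly better here, so truthful bidding is not dominant.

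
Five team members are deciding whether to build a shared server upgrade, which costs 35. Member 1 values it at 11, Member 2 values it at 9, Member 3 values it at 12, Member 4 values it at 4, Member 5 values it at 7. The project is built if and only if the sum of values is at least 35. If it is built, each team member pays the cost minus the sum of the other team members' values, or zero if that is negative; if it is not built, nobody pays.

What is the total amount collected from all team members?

Total value 43 ≥ cost 35, so it is built.
Member 1: others sum to 32; max(0, 35 - 32) = 3.
Member 2: others sum to 34; max(0, 35 - 34) = 1.
Member 3: others sum to 31; max(0, 35 - 31) = 4.
Member 4: others sum to 39; max(0, 35 - 39) = 0.
Member 5: others sum to 36; max(0, 35 - 36) = 0.
Total collected = 3 + 1 + 4 + 0 + 0 = 8.

8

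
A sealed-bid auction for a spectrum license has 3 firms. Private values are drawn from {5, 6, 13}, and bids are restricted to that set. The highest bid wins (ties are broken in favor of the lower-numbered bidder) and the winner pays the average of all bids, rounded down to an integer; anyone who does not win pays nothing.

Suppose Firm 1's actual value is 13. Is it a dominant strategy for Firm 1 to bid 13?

Consider the case where Firm 2 bids 5 and Firm 3 bids 5.
Truthful bid 13: wins, pays 7, utility 13 - 7 = 6.
Bid 5 instead: wins, pays 5, utility 13 - 5 = 8.
Since 8 > 6, bidding 5 is strictly better here, so truthful bidding is not dominant.

No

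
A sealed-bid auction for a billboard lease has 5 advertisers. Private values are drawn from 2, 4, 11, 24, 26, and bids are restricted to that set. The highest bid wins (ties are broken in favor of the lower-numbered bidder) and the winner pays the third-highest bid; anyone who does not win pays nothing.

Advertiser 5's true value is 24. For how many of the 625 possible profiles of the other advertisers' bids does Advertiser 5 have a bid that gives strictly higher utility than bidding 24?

Others bid (2, 2, 2, 24): truth gives 0; bid 26 gives 22 > 0. Violating.
Others bid (2, 2, 4, 24): truth gives 0; bid 26 gives 20 > 0. Violating.
Others bid (2, 2, 11, 24): truth gives 0; bid 26 gives 13 > 0. Violating.
Others bid (2, 2, 24, 2): truth gives 0; bid 26 gives 22 > 0. Violating.
Others bid (2, 2, 2, 2): truth gives 22; no alternative beats it.
Others bid (2, 2, 2, 4): truth gives 22; no alternative beats it.
(Checking all 625 profiles: 108 have a profitable deviation, 517 do not.)

108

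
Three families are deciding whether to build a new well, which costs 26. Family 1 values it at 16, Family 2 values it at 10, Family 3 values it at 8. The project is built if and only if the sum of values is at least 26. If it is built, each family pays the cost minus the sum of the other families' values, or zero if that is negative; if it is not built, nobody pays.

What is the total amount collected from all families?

10

Total value 34 ≥ cost 26, so it is built.
Family 1: others sum to 18; max(0, 26 - 18) = 8.
Family 2: others sum to 24; max(0, 26 - 24) = 2.
Family 3: others sum to 26; max(0, 26 - 26) = 0.
Total collected = 8 + 2 + 0 = 10.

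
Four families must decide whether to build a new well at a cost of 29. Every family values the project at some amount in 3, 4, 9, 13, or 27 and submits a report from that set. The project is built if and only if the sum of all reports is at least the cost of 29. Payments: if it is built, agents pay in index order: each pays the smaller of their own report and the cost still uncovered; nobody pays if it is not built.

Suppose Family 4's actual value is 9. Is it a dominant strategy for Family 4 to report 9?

Check each profile of the others' reports and compare truth against every alternative report.
Others report (3, 3, 27): truth gives 9, best alternative gives 9.
Others report (3, 4, 27): truth gives 9, best alternative gives 9.
Others report (3, 9, 27): truth gives 9, best alternative gives 9.
Others report (3, 13, 13): truth gives 9, best alternative gives 9.
Others report (3, 13, 27): truth gives 9, best alternative gives 9.
Others report (3, 27, 3): truth gives 9, best alternative gives 9.
(Remaining 119 profiles checked similarly; truth is weakly best in each.)
In every case the truthful report is at least as good as any alternative, so it is a dominant strategy.

Yes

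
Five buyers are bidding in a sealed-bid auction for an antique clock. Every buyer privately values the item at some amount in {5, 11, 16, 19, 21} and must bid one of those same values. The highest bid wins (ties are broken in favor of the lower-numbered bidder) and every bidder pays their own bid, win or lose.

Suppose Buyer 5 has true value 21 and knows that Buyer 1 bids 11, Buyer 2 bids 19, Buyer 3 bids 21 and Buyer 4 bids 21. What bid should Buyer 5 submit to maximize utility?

Bid 5: loses but pays 5, utility -5.
Bid 11: loses but pays 11, utility -11.
Bid 16: loses but pays 16, utility -16.
Bid 19: loses but pays 19, utility -19.
Bid 21: loses but pays 21, utility -21.
The best choice is 5 with utility -5.

5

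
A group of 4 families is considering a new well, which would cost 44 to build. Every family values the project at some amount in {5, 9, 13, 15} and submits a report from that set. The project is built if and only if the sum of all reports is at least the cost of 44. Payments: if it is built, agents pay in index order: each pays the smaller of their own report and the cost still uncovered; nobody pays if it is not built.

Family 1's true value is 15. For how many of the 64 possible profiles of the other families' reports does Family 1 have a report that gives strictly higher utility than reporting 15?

38

Others report (5, 13, 13): truth gives 0; report 13 gives 2 > 0. Violating.
Others report (5, 13, 15): truth gives 0; report 13 gives 2 > 0. Violating.
Others report (5, 15, 13): truth gives 0; report 13 gives 2 > 0. Violating.
Others report (5, 15, 15): truth gives 0; report 9 gives 6 > 0. Violating.
Others report (5, 5, 5): truth gives 0; no alternative beats it.
Others report (5, 5, 9): truth gives 0; no alternative beats it.
(Checking all 64 profiles: 38 have a profitable deviation, 26 do not.)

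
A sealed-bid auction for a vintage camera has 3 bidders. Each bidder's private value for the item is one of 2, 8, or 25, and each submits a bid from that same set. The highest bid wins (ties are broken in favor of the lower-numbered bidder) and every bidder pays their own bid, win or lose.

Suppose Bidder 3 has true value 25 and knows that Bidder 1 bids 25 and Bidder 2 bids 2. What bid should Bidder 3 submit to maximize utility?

2

Bid 2: loses but pays 2, utility -2.
Bid 8: loses but pays 8, utility -8.
Bid 25: loses but pays 25, utility -25.
The best choice is 2 with utility -2.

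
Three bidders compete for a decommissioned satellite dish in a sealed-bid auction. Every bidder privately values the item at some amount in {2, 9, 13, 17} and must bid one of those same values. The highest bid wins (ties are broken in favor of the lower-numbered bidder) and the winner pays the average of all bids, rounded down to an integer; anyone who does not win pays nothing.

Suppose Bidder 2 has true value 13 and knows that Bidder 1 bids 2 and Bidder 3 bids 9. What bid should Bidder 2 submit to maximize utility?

9

Bid 2: loses, pays 0, utility 0.
Bid 9: wins, pays 6, utility 13 - 6 = 7.
Bid 13: wins, pays 8, utility 13 - 8 = 5.
Bid 17: wins, pays 9, utility 13 - 9 = 4.
The best choice is 9 with utility 7.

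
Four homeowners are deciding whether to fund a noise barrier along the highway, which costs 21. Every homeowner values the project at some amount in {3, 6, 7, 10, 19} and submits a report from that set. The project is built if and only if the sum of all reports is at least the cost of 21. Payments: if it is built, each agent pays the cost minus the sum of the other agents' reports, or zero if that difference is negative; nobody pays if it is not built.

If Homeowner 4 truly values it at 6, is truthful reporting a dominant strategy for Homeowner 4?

Yes

Check each profile of the others' reports and compare truth against every alternative report.
Others report (3, 3, 19): truth gives 6, best alternative gives 6.
Others report (3, 6, 19): truth gives 6, best alternative gives 6.
Others report (3, 7, 19): truth gives 6, best alternative gives 6.
Others report (3, 10, 10): truth gives 6, best alternative gives 6.
Others report (3, 10, 19): truth gives 6, best alternative gives 6.
Others report (3, 19, 3): truth gives 6, best alternative gives 6.
(Remaining 119 profiles checked similarly; truth is weakly best in each.)
In every case the truthful report is at least as good as any alternative, so it is a dominant strategy.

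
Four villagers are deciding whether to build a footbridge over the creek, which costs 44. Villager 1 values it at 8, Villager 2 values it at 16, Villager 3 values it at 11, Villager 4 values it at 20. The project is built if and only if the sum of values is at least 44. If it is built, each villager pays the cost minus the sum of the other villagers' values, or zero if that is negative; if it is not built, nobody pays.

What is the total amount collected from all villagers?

Total value 55 ≥ cost 44, so it is built.
Villager 1: others sum to 47; max(0, 44 - 47) = 0.
Villager 2: others sum to 39; max(0, 44 - 39) = 5.
Villager 3: others sum to 44; max(0, 44 - 44) = 0.
Villager 4: others sum to 35; max(0, 44 - 35) = 9.
Total collected = 0 + 5 + 0 + 9 = 14.

14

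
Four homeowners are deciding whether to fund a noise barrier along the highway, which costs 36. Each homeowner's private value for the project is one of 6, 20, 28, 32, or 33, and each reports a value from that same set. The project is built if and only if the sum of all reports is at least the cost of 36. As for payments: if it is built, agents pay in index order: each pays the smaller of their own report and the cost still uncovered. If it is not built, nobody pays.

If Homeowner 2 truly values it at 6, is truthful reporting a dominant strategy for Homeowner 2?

Yes

Check each profile of the others' reports and compare truth against every alternative report.
Others report (6, 6, 6): truth gives 0, best alternative gives -14.
Others report (6, 6, 20): truth gives 0, best alternative gives -14.
Others report (6, 6, 28): truth gives 0, best alternative gives -14.
Others report (6, 6, 32): truth gives 0, best alternative gives -14.
Others report (6, 6, 33): truth gives 0, best alternative gives -14.
Others report (6, 20, 6): truth gives 0, best alternative gives -14.
(Remaining 119 profiles checked similarly; truth is weakly best in each.)
In every case the truthful report is at least as good as any alternative, so it is a dominant strategy.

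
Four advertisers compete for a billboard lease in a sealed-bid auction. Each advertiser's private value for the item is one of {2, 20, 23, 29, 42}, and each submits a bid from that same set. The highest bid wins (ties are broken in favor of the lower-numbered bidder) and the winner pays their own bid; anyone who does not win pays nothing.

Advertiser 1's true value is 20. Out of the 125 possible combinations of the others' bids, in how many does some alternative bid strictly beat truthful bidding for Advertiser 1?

1

Others bid (2, 2, 2): truth gives 0; bid 2 gives 18 > 0. Violating.
Others bid (2, 2, 20): truth gives 0; no alternative beats it.
Others bid (2, 2, 23): truth gives 0; no alternative beats it.
(Checking all 125 profiles: 1 has a profitable deviation, 124 do not.)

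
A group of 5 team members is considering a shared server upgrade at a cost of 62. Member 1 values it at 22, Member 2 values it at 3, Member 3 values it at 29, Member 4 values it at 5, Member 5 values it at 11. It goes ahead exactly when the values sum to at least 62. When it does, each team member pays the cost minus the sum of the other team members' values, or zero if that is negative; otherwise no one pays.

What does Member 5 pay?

3

Total value 70 ≥ cost 62, so the project is built.
The other team members' values sum to 59.
Cost minus that sum is 62 - 59 = 3.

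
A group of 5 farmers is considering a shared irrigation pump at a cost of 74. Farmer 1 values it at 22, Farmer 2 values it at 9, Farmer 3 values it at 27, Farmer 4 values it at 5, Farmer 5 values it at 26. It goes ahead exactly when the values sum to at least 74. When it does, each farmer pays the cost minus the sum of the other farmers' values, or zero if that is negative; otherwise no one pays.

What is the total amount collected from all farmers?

30

Total value 89 ≥ cost 74, so it is built.
Farmer 1: others sum to 67; max(0, 74 - 67) = 7.
Farmer 2: others sum to 80; max(0, 74 - 80) = 0.
Farmer 3: others sum to 62; max(0, 74 - 62) = 12.
Farmer 4: others sum to 84; max(0, 74 - 84) = 0.
Farmer 5: others sum to 63; max(0, 74 - 63) = 11.
Total collected = 7 + 0 + 12 + 0 + 11 = 30.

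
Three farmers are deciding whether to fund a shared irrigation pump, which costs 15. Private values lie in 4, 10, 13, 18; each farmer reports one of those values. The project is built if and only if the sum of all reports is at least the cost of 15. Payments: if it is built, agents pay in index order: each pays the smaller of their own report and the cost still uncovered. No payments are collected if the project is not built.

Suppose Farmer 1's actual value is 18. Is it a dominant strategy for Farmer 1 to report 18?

No

Consider the case where Farmer 2 reports 4 and Farmer 3 reports 4.
Truthful report 18: project built, pays 15, utility 18 - 15 = 3.
Report 10 instead: project built, pays 10, utility 18 - 10 = 8.
Since 8 > 3, reporting 10 is strictly better here, so truthful reporting is not dominant.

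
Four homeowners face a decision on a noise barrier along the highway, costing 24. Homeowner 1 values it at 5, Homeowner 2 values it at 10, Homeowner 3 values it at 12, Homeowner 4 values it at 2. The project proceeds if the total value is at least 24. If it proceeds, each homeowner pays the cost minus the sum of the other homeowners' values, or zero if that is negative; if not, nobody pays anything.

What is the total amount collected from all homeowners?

12

Total value 29 ≥ cost 24, so it is built.
Homeowner 1: others sum to 24; max(0, 24 - 24) = 0.
Homeowner 2: others sum to 19; max(0, 24 - 19) = 5.
Homeowner 3: others sum to 17; max(0, 24 - 17) = 7.
Homeowner 4: others sum to 27; max(0, 24 - 27) = 0.
Total collected = 0 + 5 + 7 + 0 = 12.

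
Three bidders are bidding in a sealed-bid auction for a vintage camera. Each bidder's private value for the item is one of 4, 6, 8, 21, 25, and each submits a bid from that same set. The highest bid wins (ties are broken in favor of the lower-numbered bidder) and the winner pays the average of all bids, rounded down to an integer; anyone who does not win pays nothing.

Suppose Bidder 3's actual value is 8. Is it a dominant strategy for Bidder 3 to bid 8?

No

Consider the case where Bidder 1 bids 4 and Bidder 2 bids 4.
Truthful bid 8: wins, pays 5, utility 8 - 5 = 3.
Bid 6 instead: wins, pays 4, utility 8 - 4 = 4.
Since 4 > 3, bidding 6 is strictly better here, so truthful bidding is not dominant.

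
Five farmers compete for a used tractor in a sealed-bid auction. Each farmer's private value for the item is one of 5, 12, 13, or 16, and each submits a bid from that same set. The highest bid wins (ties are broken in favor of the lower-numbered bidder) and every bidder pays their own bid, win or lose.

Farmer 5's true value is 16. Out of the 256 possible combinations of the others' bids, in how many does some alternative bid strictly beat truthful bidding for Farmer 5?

Others bid (5, 5, 5, 5): truth gives 0; bid 12 gives 4 > 0. Violating.
Others bid (5, 5, 5, 12): truth gives 0; bid 13 gives 3 > 0. Violating.
Others bid (5, 5, 5, 16): truth gives -16; bid 5 gives -5 > -16. Violating.
Others bid (5, 5, 12, 5): truth gives 0; bid 13 gives 3 > 0. Violating.
Others bid (5, 5, 5, 13): truth gives 0; no alternative beats it.
Others bid (5, 5, 12, 13): truth gives 0; no alternative beats it.
(Checking all 256 profiles: 191 have a profitable deviation, 65 do not.)

191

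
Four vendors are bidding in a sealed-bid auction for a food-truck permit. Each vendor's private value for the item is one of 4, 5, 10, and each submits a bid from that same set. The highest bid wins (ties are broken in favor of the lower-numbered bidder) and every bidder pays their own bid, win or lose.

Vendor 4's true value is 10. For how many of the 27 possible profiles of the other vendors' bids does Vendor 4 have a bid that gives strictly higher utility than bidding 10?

Others bid (4, 4, 4): truth gives 0; bid 5 gives 5 > 0. Violating.
Others bid (4, 4, 10): truth gives -10; bid 4 gives -4 > -10. Violating.
Others bid (4, 5, 10): truth gives -10; bid 4 gives -4 > -10. Violating.
Others bid (4, 10, 4): truth gives -10; bid 4 gives -4 > -10. Violating.
Others bid (4, 4, 5): truth gives 0; no alternative beats it.
Others bid (4, 5, 4): truth gives 0; no alternative beats it.
(Checking all 27 profiles: 20 have a profitable deviation, 7 do not.)

20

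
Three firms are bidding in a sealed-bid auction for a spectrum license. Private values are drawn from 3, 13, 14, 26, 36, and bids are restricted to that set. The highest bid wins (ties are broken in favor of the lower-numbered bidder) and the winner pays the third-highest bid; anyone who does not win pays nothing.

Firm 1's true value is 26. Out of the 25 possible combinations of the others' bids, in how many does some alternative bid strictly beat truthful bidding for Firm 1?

6

Others bid (3, 36): truth gives 0; bid 36 gives 23 > 0. Violating.
Others bid (13, 36): truth gives 0; bid 36 gives 13 > 0. Violating.
Others bid (14, 36): truth gives 0; bid 36 gives 12 > 0. Violating.
Others bid (36, 3): truth gives 0; bid 36 gives 23 > 0. Violating.
Others bid (3, 3): truth gives 23; no alternative beats it.
Others bid (3, 13): truth gives 23; no alternative beats it.
(Checking all 25 profiles: 6 have a profitable deviation, 19 do not.)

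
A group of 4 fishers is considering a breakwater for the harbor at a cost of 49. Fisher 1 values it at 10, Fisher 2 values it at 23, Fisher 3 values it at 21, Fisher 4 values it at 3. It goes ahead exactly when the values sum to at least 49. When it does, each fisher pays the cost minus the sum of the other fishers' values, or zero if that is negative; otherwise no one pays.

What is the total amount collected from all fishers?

30

Total value 57 ≥ cost 49, so it is built.
Fisher 1: others sum to 47; max(0, 49 - 47) = 2.
Fisher 2: others sum to 34; max(0, 49 - 34) = 15.
Fisher 3: others sum to 36; max(0, 49 - 36) = 13.
Fisher 4: others sum to 54; max(0, 49 - 54) = 0.
Total collected = 2 + 15 + 13 + 0 = 30.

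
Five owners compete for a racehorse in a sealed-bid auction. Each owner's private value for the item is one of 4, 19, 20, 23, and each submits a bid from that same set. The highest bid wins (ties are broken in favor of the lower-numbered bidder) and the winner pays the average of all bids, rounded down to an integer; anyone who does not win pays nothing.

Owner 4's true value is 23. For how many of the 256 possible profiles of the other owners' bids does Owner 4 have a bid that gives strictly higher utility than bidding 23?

Others bid (4, 4, 4, 20): truth gives 12; bid 20 gives 13 > 12. Violating.
Others bid (4, 4, 19, 20): truth gives 9; bid 20 gives 10 > 9. Violating.
Others bid (4, 19, 4, 20): truth gives 9; bid 20 gives 10 > 9. Violating.
Others bid (4, 19, 19, 20): truth gives 6; bid 20 gives 7 > 6. Violating.
Others bid (4, 4, 4, 4): truth gives 16; no alternative beats it.
Others bid (4, 4, 4, 19): truth gives 13; no alternative beats it.
(Checking all 256 profiles: 8 have a profitable deviation, 248 do not.)

8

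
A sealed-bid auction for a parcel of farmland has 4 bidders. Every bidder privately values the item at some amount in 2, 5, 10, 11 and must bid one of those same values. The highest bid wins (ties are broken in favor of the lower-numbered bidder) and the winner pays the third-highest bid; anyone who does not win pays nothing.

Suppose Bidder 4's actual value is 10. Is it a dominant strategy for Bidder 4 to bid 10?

No

Consider the case where Bidder 1 bids 2, Bidder 2 bids 2 and Bidder 3 bids 10.
Truthful bid 10: loses, pays 0, utility 0.
Bid 11 instead: wins, pays 2, utility 10 - 2 = 8.
Since 8 > 0, bidding 11 is strictly better here, so truthful bidding is not dominant.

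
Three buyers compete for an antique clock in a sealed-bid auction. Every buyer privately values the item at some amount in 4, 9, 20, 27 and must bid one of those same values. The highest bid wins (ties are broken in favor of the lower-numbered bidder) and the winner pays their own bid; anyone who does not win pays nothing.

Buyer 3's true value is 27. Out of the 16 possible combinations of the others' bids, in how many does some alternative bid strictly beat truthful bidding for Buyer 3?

4

Others bid (4, 4): truth gives 0; bid 9 gives 18 > 0. Violating.
Others bid (4, 9): truth gives 0; bid 20 gives 7 > 0. Violating.
Others bid (9, 4): truth gives 0; bid 20 gives 7 > 0. Violating.
Others bid (9, 9): truth gives 0; bid 20 gives 7 > 0. Violating.
Others bid (4, 20): truth gives 0; no alternative beats it.
Others bid (4, 27): truth gives 0; no alternative beats it.
(Checking all 16 profiles: 4 have a profitable deviation, 12 do not.)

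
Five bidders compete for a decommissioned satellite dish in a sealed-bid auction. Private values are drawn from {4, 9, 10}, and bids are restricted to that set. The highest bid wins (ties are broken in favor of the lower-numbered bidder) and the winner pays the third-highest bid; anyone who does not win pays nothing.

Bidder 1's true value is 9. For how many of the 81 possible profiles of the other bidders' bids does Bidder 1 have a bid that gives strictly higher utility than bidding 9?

Others bid (4, 4, 4, 10): truth gives 0; bid 10 gives 5 > 0. Violating.
Others bid (4, 4, 10, 4): truth gives 0; bid 10 gives 5 > 0. Violating.
Others bid (4, 10, 4, 4): truth gives 0; bid 10 gives 5 > 0. Violating.
Others bid (10, 4, 4, 4): truth gives 0; bid 10 gives 5 > 0. Violating.
Others bid (4, 4, 4, 4): truth gives 5; no alternative beats it.
Others bid (4, 4, 4, 9): truth gives 5; no alternative beats it.
(Checking all 81 profiles: 4 have a profitable deviation, 77 do not.)

4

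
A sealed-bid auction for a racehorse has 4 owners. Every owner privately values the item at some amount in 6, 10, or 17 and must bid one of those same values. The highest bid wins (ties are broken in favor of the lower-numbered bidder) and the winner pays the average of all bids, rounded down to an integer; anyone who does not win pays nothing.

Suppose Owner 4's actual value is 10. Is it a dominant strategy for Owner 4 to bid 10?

Consider the case where Owner 1 bids 6, Owner 2 bids 6 and Owner 3 bids 10.
Truthful bid 10: loses, pays 0, utility 0.
Bid 17 instead: wins, pays 9, utility 10 - 9 = 1.
Since 1 > 0, bidding 17 is strictly better here, so truthful bidding is not dominant.

No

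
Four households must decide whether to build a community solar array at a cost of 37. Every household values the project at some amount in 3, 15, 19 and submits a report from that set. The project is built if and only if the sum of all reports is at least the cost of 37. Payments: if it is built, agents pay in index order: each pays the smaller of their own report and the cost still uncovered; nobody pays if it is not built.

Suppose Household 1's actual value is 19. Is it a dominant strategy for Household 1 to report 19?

No

Consider the case where Household 2 reports 3, Household 3 reports 3 and Household 4 reports 19.
Truthful report 19: project built, pays 19, utility 19 - 19 = 0.
Report 15 instead: project built, pays 15, utility 19 - 15 = 4.
Since 4 > 0, reporting 15 is strictly better here, so truthful reporting is not dominant.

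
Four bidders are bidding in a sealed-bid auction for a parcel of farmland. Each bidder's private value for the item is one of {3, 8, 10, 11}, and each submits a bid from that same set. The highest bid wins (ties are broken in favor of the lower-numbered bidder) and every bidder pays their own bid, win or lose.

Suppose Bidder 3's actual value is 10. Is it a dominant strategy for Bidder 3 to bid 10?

Consider the case where Bidder 1 bids 3, Bidder 2 bids 3 and Bidder 4 bids 3.
Truthful bid 10: wins, pays 10, utility 10 - 10 = 0.
Bid 8 instead: wins, pays 8, utility 10 - 8 = 2.
Since 2 > 0, bidding 8 is strictly better here, so truthful bidding is not dominant.

No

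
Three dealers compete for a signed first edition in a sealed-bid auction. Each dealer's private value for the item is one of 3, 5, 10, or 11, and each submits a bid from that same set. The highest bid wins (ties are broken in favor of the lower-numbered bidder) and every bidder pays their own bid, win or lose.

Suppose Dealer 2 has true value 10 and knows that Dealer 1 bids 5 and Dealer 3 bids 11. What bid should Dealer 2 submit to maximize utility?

Bid 3: loses but pays 3, utility -3.
Bid 5: loses but pays 5, utility -5.
Bid 10: loses but pays 10, utility -10.
Bid 11: wins, pays 11, utility 10 - 11 = -1.
The best choice is 11 with utility -1.

11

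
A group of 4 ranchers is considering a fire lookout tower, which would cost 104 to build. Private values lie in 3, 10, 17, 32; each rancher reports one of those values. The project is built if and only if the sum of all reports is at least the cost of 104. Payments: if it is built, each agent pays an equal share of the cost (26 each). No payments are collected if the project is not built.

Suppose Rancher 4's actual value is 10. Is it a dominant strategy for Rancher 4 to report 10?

No

Consider the case where Rancher 1 reports 32, Rancher 2 reports 32 and Rancher 3 reports 32.
Truthful report 10: project built, pays 26, utility 10 - 26 = -16.
Report 3 instead: project not built, utility 0.
Since 0 > -16, reporting 3 is strictly better here, so truthful reporting is not dominant.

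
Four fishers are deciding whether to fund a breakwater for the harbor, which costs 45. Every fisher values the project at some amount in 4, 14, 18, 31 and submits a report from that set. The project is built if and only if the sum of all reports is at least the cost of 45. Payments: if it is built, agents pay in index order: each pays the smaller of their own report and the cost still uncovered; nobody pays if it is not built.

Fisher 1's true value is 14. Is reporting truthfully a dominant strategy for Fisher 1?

No

Consider the case where Fisher 2 reports 4, Fisher 3 reports 14 and Fisher 4 reports 31.
Truthful report 14: project built, pays 14, utility 14 - 14 = 0.
Report 4 instead: project built, pays 4, utility 14 - 4 = 10.
Since 10 > 0, reporting 4 is strictly better here, so truthful reporting is not dominant.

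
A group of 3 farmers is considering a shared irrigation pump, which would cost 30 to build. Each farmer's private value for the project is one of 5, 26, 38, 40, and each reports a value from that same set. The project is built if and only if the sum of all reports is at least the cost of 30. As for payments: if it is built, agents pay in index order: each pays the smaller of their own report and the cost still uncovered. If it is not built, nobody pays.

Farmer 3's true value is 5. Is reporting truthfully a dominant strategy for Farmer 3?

Yes

Check each profile of the others' reports and compare truth against every alternative report.
Others report (5, 5): truth gives 0, best alternative gives -15.
Others report (5, 26): truth gives 5, best alternative gives 5.
Others report (5, 38): truth gives 5, best alternative gives 5.
Others report (5, 40): truth gives 5, best alternative gives 5.
Others report (26, 5): truth gives 5, best alternative gives 5.
Others report (26, 26): truth gives 5, best alternative gives 5.
(Remaining 10 profiles checked similarly; truth is weakly best in each.)
In every case the truthful report is at least as good as any alternative, so it is a dominant strategy.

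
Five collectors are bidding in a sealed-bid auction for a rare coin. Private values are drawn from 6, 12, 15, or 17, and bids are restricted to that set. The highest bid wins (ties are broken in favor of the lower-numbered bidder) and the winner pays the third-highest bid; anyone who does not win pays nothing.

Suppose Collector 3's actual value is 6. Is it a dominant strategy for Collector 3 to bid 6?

Yes

Check each profile of the others' bids and compare truth against every alternative bid.
Others bid (6, 6, 12, 12): truth gives 0, best alternative gives -6.
Others bid (6, 6, 6, 6): truth gives 0, best alternative gives 0.
Others bid (6, 6, 6, 12): truth gives 0, best alternative gives 0.
Others bid (6, 6, 6, 15): truth gives 0, best alternative gives 0.
Others bid (6, 6, 6, 17): truth gives 0, best alternative gives 0.
Others bid (6, 6, 12, 6): truth gives 0, best alternative gives 0.
(Remaining 250 profiles checked similarly; truth is weakly best in each.)
In every case the truthful bid is at least as good as any alternative, so it is a dominant strategy.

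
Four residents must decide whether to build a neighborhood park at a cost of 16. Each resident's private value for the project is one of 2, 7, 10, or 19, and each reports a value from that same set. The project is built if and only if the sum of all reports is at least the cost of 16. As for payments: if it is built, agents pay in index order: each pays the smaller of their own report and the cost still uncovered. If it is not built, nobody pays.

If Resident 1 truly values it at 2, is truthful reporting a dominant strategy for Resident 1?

Check each profile of the others' reports and compare truth against every alternative report.
Others report (2, 2, 7): truth gives 0, best alternative gives -5.
Others report (2, 2, 10): truth gives 0, best alternative gives -5.
Others report (2, 2, 19): truth gives 0, best alternative gives -5.
Others report (2, 7, 2): truth gives 0, best alternative gives -5.
Others report (2, 7, 7): truth gives 0, best alternative gives -5.
Others report (2, 7, 10): truth gives 0, best alternative gives -5.
(Remaining 58 profiles checked similarly; truth is weakly best in each.)
In every case the truthful report is at least as good as any alternative, so it is a dominant strategy.

Yes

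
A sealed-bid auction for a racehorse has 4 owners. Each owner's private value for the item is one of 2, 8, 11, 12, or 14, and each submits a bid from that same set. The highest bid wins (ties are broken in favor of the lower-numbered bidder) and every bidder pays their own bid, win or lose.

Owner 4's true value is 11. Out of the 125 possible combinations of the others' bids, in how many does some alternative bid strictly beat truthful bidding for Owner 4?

Others bid (2, 2, 2): truth gives 0; bid 8 gives 3 > 0. Violating.
Others bid (2, 2, 11): truth gives -11; bid 12 gives -1 > -11. Violating.
Others bid (2, 2, 12): truth gives -11; bid 2 gives -2 > -11. Violating.
Others bid (2, 2, 14): truth gives -11; bid 2 gives -2 > -11. Violating.
Others bid (2, 2, 8): truth gives 0; no alternative beats it.
Others bid (2, 8, 2): truth gives 0; no alternative beats it.
(Checking all 125 profiles: 118 have a profitable deviation, 7 do not.)

118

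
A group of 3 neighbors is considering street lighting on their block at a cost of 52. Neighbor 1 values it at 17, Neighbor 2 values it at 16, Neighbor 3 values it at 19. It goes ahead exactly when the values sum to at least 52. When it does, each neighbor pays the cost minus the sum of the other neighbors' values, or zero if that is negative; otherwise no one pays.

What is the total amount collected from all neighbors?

52

Total value 52 ≥ cost 52, so it is built.
Neighbor 1: others sum to 35; max(0, 52 - 35) = 17.
Neighbor 2: others sum to 36; max(0, 52 - 36) = 16.
Neighbor 3: others sum to 33; max(0, 52 - 33) = 19.
Total collected = 17 + 16 + 19 = 52.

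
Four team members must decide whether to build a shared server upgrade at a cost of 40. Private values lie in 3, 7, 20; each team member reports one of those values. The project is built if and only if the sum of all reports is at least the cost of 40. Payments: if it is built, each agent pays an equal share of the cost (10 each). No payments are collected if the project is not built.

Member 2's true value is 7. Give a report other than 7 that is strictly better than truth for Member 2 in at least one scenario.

Suppose Member 1 reports 7, Member 3 reports 7 and Member 4 reports 20.
Report 7: project built, pays 10, utility 7 - 10 = -3.
Report 3: project not built, utility 0.
So reporting 3 beats truth here (0 > -3).

3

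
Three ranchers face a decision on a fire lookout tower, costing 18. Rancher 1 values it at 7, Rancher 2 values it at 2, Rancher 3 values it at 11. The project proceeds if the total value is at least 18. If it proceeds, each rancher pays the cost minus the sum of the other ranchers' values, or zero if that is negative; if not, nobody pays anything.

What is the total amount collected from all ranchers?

Total value 20 ≥ cost 18, so it is built.
Rancher 1: others sum to 13; max(0, 18 - 13) = 5.
Rancher 2: others sum to 18; max(0, 18 - 18) = 0.
Rancher 3: others sum to 9; max(0, 18 - 9) = 9.
Total collected = 5 + 0 + 9 = 14.

14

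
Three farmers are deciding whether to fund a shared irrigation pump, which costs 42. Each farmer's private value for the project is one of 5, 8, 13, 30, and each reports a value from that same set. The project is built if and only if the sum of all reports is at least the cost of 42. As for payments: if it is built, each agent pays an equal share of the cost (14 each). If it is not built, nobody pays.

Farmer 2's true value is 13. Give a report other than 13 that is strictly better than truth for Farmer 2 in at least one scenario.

Suppose Farmer 1 reports 5 and Farmer 3 reports 30.
Report 13: project built, pays 14, utility 13 - 14 = -1.
Report 5: project not built, utility 0.
So reporting 5 beats truth here (0 > -1).

5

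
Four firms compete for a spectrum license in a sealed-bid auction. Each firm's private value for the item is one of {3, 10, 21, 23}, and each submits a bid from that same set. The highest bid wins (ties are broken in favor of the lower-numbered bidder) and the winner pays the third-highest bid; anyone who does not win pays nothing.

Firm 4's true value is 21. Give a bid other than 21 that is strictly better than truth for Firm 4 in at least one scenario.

Suppose Firm 1 bids 3, Firm 2 bids 3 and Firm 3 bids 21.
Bid 21: loses, pays 0, utility 0.
Bid 23: wins, pays 3, utility 21 - 3 = 18.
So bidding 23 beats truth here (18 > 0).

23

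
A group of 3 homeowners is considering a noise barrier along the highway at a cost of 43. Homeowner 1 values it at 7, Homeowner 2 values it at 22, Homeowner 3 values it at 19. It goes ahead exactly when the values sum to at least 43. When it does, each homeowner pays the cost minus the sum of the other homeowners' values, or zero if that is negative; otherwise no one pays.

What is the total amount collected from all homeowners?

33

Total value 48 ≥ cost 43, so it is built.
Homeowner 1: others sum to 41; max(0, 43 - 41) = 2.
Homeowner 2: others sum to 26; max(0, 43 - 26) = 17.
Homeowner 3: others sum to 29; max(0, 43 - 29) = 14.
Total collected = 2 + 17 + 14 = 33.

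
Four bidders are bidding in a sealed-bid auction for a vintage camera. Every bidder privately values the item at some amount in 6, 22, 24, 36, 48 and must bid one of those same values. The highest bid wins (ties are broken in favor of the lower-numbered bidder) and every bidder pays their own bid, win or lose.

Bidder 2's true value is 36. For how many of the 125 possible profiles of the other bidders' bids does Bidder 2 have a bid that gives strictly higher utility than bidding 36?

Others bid (6, 6, 6): truth gives 0; bid 22 gives 14 > 0. Violating.
Others bid (6, 6, 22): truth gives 0; bid 22 gives 14 > 0. Violating.
Others bid (6, 6, 24): truth gives 0; bid 24 gives 12 > 0. Violating.
Others bid (6, 6, 48): truth gives -36; bid 6 gives -6 > -36. Violating.
Others bid (6, 6, 36): truth gives 0; no alternative beats it.
Others bid (6, 22, 36): truth gives 0; no alternative beats it.
(Checking all 125 profiles: 95 have a profitable deviation, 30 do not.)

95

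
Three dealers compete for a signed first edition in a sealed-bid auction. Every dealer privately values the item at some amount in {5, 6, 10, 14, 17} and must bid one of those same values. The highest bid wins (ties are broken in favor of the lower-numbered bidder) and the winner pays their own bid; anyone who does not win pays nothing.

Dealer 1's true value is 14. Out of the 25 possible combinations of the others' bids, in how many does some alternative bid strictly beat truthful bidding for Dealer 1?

9

Others bid (5, 5): truth gives 0; bid 5 gives 9 > 0. Violating.
Others bid (5, 6): truth gives 0; bid 6 gives 8 > 0. Violating.
Others bid (5, 10): truth gives 0; bid 10 gives 4 > 0. Violating.
Others bid (6, 5): truth gives 0; bid 6 gives 8 > 0. Violating.
Others bid (5, 14): truth gives 0; no alternative beats it.
Others bid (5, 17): truth gives 0; no alternative beats it.
(Checking all 25 profiles: 9 have a profitable deviation, 16 do not.)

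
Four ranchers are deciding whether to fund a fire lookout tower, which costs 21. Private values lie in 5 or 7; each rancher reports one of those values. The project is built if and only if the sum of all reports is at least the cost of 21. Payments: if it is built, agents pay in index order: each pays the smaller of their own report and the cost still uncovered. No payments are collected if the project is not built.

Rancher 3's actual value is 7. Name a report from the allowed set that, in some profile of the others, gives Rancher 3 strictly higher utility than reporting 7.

5

Suppose Rancher 1 reports 5, Rancher 2 reports 5 and Rancher 4 reports 7.
Report 7: project built, pays 7, utility 7 - 7 = 0.
Report 5: project built, pays 5, utility 7 - 5 = 2.
So reporting 5 beats truth here (2 > 0).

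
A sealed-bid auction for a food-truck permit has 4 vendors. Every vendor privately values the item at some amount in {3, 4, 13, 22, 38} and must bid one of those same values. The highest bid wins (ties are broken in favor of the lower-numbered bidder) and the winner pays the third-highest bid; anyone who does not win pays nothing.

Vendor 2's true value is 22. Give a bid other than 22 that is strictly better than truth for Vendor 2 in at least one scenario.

Suppose Vendor 1 bids 3, Vendor 3 bids 3 and Vendor 4 bids 38.
Bid 22: loses, pays 0, utility 0.
Bid 38: wins, pays 3, utility 22 - 3 = 19.
So bidding 38 beats truth here (19 > 0).

38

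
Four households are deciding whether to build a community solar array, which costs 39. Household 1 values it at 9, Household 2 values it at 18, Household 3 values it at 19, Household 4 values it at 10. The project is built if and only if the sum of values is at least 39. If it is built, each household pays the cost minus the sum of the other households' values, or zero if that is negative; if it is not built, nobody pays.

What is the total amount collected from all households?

Total value 56 ≥ cost 39, so it is built.
Household 1: others sum to 47; max(0, 39 - 47) = 0.
Household 2: others sum to 38; max(0, 39 - 38) = 1.
Household 3: others sum to 37; max(0, 39 - 37) = 2.
Household 4: others sum to 46; max(0, 39 - 46) = 0.
Total collected = 0 + 1 + 2 + 0 = 3.

3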